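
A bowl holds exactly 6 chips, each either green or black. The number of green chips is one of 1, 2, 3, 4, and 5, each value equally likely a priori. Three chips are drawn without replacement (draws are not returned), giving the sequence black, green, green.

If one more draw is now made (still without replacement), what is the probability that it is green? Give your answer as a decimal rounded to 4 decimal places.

For each hypothesis, P(data | H) works out to: P(data | r = 1) = (5/6)(1/5)(0/4) = 0; P(data | r = 2) = (4/6)(2/5)(1/4) = 1/15; P(data | r = 3) = (3/6)(3/5)(2/4) = 3/20; P(data | r = 4) = (2/6)(4/5)(3/4) = 1/5; P(data | r = 5) = (1/6)(5/5)(4/4) = 1/6.
Multiplying each by its prior: 1/5 · 0 = 0, 1/5 · 1/15 = 1/75, 1/5 · 3/20 = 3/100, 1/5 · 1/5 = 1/25, 1/5 · 1/6 = 1/30; with total 7/60.
Normalising, the posterior is P(r = 1 | data) = 0, P(r = 2 | data) = 4/35, P(r = 3 | data) = 9/35, P(r = 4 | data) = 12/35, P(r = 5 | data) = 2/7.
Averaging over the posterior, P(green next | data) = (0)(4/35) + (1/3)(9/35) + (2/3)(12/35) + (1)(2/7) = 3/5.

0.6000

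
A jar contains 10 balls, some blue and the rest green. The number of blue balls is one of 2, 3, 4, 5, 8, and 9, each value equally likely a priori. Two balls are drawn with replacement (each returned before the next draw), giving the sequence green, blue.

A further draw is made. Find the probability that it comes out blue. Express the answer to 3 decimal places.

0.473

For each hypothesis, P(data | H) works out to: P(data | r = 2) = (8/10)(2/10) = 4/25; P(data | r = 3) = (7/10)(3/10) = 21/100; P(data | r = 4) = (6/10)(4/10) = 6/25; P(data | r = 5) = (5/10)(5/10) = 1/4; P(data | r = 8) = (2/10)(8/10) = 4/25; P(data | r = 9) = (1/10)(9/10) = 9/100.
The prior-weighted likelihoods are 1/6 · 4/25 = 2/75, 1/6 · 21/100 = 7/200, 1/6 · 6/25 = 1/25, 1/6 · 1/4 = 1/24, 1/6 · 4/25 = 2/75, 1/6 · 9/100 = 3/200; these sum to 37/200.
Normalising, the posterior is P(r = 2 | data) = 16/111, P(r = 3 | data) = 7/37, P(r = 4 | data) = 8/37, P(r = 5 | data) = 25/111, P(r = 8 | data) = 16/111, P(r = 9 | data) = 3/37.
Averaging over the posterior, P(blue next | data) = (1/5)(16/111) + (3/10)(7/37) + (2/5)(8/37) + (1/2)(25/111) + (4/5)(16/111) + (9/10)(3/37) = 35/74.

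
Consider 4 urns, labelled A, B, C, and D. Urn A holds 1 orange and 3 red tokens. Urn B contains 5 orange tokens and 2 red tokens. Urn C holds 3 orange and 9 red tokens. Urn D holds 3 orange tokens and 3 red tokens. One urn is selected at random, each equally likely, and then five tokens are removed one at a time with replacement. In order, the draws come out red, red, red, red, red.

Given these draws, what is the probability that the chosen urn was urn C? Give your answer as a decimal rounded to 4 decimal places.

For each hypothesis, P(data | H) works out to: P(data | urn A) = (3/4)(3/4)(3/4)(3/4)(3/4) = 0.2373; P(data | urn B) = (2/7)(2/7)(2/7)(2/7)(2/7) = 0.001904; P(data | urn C) = (9/12)(9/12)(9/12)(9/12)(9/12) = 0.2373; P(data | urn D) = (3/6)(3/6)(3/6)(3/6)(3/6) = 0.03125.
The prior-weighted likelihoods are 1/4 · 0.2373 = 0.059326, 1/4 · 0.001904 = 0.00047599, 1/4 · 0.2373 = 0.059326, 1/4 · 0.03125 = 0.0078125; these sum to 0.12694.
Hence P(urn C | data) = (0.059326) / (0.12694) = 0.46735.

0.4674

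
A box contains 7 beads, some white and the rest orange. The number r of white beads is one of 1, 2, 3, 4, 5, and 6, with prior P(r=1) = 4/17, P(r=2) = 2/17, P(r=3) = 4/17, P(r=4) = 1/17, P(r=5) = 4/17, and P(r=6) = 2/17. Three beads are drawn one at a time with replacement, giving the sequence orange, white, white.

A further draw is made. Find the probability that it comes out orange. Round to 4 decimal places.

0.4156

For each hypothesis, P(data | H) works out to: P(data | r = 1) = (6/7)(1/7)(1/7) = 0.017493; P(data | r = 2) = (5/7)(2/7)(2/7) = 0.058309; P(data | r = 3) = (4/7)(3/7)(3/7) = 0.10496; P(data | r = 4) = (3/7)(4/7)(4/7) = 0.13994; P(data | r = 5) = (2/7)(5/7)(5/7) = 0.14577; P(data | r = 6) = (1/7)(6/7)(6/7) = 0.10496.
Multiplying each by its prior: 4/17 · 0.017493 = 0.0041159, 2/17 · 0.058309 = 0.0068599, 4/17 · 0.10496 = 0.024696, 1/17 · 0.13994 = 0.0082319, 4/17 · 0.14577 = 0.034299, 2/17 · 0.10496 = 0.012348; with total 0.090551.
The posterior is then P(r = 1 | data) = 0.045455, P(r = 2 | data) = 0.075758, P(r = 3 | data) = 0.27273, P(r = 4 | data) = 0.090909, P(r = 5 | data) = 0.37879, P(r = 6 | data) = 0.13636.
So P(orange next | data) = Σ P(orange next | H) P(H | data) = (6/7)(0.045455) + (5/7)(0.075758) + (4/7)(0.27273) + (3/7)(0.090909) + (2/7)(0.37879) + (1/7)(0.13636) = 0.41558.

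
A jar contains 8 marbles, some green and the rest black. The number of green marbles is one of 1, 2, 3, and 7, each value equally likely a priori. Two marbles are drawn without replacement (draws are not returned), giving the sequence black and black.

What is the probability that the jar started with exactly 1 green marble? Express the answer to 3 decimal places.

The likelihood of the observed sequence under each hypothesis: P(data | r = 1) = (7/8)(6/7) = 3/4; P(data | r = 2) = (6/8)(5/7) = 15/28; P(data | r = 3) = (5/8)(4/7) = 5/14; P(data | r = 7) = (1/8)(0/7) = 0.
Multiplying each by its prior: 1/4 · 3/4 = 3/16, 1/4 · 15/28 = 15/112, 1/4 · 5/14 = 5/56, 1/4 · 0 = 0; these sum to 23/56.
So P(r = 1 | data) = (3/16) / (23/56) = 21/46.

0.457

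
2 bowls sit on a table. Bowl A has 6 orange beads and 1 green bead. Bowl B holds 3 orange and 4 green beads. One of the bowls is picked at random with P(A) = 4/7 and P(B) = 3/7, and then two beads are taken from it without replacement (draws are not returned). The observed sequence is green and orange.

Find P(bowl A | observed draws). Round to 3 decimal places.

0.400

For each hypothesis, P(data | H) works out to: P(data | bowl A) = (1/7)(6/6) = 1/7; P(data | bowl B) = (4/7)(3/6) = 2/7.
Weighting by the prior gives 4/7 · 1/7 = 4/49, 3/7 · 2/7 = 6/49; summing to 10/49.
So P(bowl A | data) = (4/49) / (10/49) = 2/5.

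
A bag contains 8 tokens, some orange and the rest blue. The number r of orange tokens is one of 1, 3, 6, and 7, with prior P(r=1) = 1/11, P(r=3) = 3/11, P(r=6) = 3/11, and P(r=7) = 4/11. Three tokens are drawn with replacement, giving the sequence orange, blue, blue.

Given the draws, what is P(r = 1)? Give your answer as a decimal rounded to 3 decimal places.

0.131

Under each hypothesis, the probability of the observed sequence is: P(data | r = 1) = (1/8)(7/8)(7/8) = 0.095703; P(data | r = 3) = (3/8)(5/8)(5/8) = 0.14648; P(data | r = 6) = (6/8)(2/8)(2/8) = 0.046875; P(data | r = 7) = (7/8)(1/8)(1/8) = 0.013672.
The prior-weighted likelihoods are 1/11 · 0.095703 = 0.0087003, 3/11 · 0.14648 = 0.03995, 3/11 · 0.046875 = 0.012784, 4/11 · 0.013672 = 0.0049716; summing to 0.066406.
By Bayes' rule, P(r = 1 | data) = (0.0087003) / (0.066406) = 0.13102.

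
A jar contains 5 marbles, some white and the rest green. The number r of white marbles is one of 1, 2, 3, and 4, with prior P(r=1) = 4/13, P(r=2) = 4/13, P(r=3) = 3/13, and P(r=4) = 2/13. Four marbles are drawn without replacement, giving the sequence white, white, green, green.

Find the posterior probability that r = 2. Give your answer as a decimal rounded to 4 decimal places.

0.5714

Compute the likelihood of the observed sequence for each case: P(data | r = 1) = (1/5)(0/4) = 0; P(data | r = 2) = (2/5)(1/4)(3/3)(2/2) = 1/10; P(data | r = 3) = (3/5)(2/4)(2/3)(1/2) = 1/10; P(data | r = 4) = (4/5)(3/4)(1/3)(0/2) = 0.
Weighting by the prior gives 4/13 · 0 = 0, 4/13 · 1/10 = 2/65, 3/13 · 1/10 = 3/130, 2/13 · 0 = 0; these sum to 7/130.
By Bayes' rule, P(r = 2 | data) = (2/65) / (7/130) = 4/7.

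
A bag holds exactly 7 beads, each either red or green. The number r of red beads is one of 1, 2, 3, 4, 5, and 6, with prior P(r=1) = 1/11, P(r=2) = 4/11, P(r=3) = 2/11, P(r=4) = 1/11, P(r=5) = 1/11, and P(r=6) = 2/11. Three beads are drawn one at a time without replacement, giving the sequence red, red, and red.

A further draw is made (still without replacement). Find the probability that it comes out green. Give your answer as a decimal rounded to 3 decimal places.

For each hypothesis, P(data | H) works out to: P(data | r = 1) = (1/7)(0/6) = 0; P(data | r = 2) = (2/7)(1/6)(0/5) = 0; P(data | r = 3) = (3/7)(2/6)(1/5) = 1/35; P(data | r = 4) = (4/7)(3/6)(2/5) = 4/35; P(data | r = 5) = (5/7)(4/6)(3/5) = 2/7; P(data | r = 6) = (6/7)(5/6)(4/5) = 4/7.
The prior-weighted likelihoods are 1/11 · 0 = 0, 4/11 · 0 = 0, 2/11 · 1/35 = 2/385, 1/11 · 4/35 = 4/385, 1/11 · 2/7 = 2/77, 2/11 · 4/7 = 8/77; summing to 8/55.
The posterior is then P(r = 1 | data) = 0, P(r = 2 | data) = 0, P(r = 3 | data) = 1/28, P(r = 4 | data) = 1/14, P(r = 5 | data) = 5/28, P(r = 6 | data) = 5/7.
Averaging over the posterior, P(green next | data) = (1)(1/28) + (3/4)(1/14) + (1/2)(5/28) + (1/4)(5/7) = 5/14.

0.357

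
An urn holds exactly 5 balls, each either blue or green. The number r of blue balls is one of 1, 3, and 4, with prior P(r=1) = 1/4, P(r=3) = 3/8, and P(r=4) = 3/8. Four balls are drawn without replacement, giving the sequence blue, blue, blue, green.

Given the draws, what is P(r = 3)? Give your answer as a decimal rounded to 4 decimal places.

The likelihood of the observed sequence under each hypothesis: P(data | r = 1) = (1/5)(0/4) = 0; P(data | r = 3) = (3/5)(2/4)(1/3)(2/2) = 1/10; P(data | r = 4) = (4/5)(3/4)(2/3)(1/2) = 1/5.
The prior-weighted likelihoods are 1/4 · 0 = 0, 3/8 · 1/10 = 3/80, 3/8 · 1/5 = 3/40; summing to 9/80.
Hence P(r = 3 | data) = (3/80) / (9/80) = 1/3.

0.3333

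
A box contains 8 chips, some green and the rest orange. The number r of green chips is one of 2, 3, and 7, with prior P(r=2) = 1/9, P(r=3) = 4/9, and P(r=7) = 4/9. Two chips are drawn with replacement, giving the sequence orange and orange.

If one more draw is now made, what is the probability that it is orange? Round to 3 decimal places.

0.643

Compute the likelihood of the observed sequence for each case: P(data | r = 2) = (6/8)(6/8) = 9/16; P(data | r = 3) = (5/8)(5/8) = 25/64; P(data | r = 7) = (1/8)(1/8) = 1/64.
Multiplying each by its prior: 1/9 · 9/16 = 1/16, 4/9 · 25/64 = 25/144, 4/9 · 1/64 = 1/144; these sum to 35/144.
Dividing through by the total gives posterior P(r = 2 | data) = 9/35, P(r = 3 | data) = 5/7, P(r = 7 | data) = 1/35.
Averaging over the posterior, P(orange next | data) = (3/4)(9/35) + (5/8)(5/7) + (1/8)(1/35) = 9/14.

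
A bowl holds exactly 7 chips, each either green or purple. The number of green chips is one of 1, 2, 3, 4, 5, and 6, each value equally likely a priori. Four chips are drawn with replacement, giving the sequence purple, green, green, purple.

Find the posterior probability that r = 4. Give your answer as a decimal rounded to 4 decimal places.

For each hypothesis, P(data | H) works out to: P(data | r = 1) = (6/7)(1/7)(1/7)(6/7) = 0.014994; P(data | r = 2) = (5/7)(2/7)(2/7)(5/7) = 0.041649; P(data | r = 3) = (4/7)(3/7)(3/7)(4/7) = 0.059975; P(data | r = 4) = (3/7)(4/7)(4/7)(3/7) = 0.059975; P(data | r = 5) = (2/7)(5/7)(5/7)(2/7) = 0.041649; P(data | r = 6) = (1/7)(6/7)(6/7)(1/7) = 0.014994.
Multiplying each by its prior: 1/6 · 0.014994 = 0.002499, 1/6 · 0.041649 = 0.0069416, 1/6 · 0.059975 = 0.0099958, 1/6 · 0.059975 = 0.0099958, 1/6 · 0.041649 = 0.0069416, 1/6 · 0.014994 = 0.002499; these sum to 0.038873.
By Bayes' rule, P(r = 4 | data) = (0.0099958) / (0.038873) = 0.25714.

0.2571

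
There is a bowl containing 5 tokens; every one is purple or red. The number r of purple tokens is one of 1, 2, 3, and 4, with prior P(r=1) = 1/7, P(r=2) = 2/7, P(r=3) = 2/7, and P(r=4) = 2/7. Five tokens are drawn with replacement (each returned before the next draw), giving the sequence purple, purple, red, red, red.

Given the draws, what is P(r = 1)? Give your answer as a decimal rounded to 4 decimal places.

0.1404

The likelihood of the observed sequence under each hypothesis: P(data | r = 1) = (1/5)(1/5)(4/5)(4/5)(4/5) = 0.02048; P(data | r = 2) = (2/5)(2/5)(3/5)(3/5)(3/5) = 0.03456; P(data | r = 3) = (3/5)(3/5)(2/5)(2/5)(2/5) = 0.02304; P(data | r = 4) = (4/5)(4/5)(1/5)(1/5)(1/5) = 0.00512.
The prior-weighted likelihoods are 1/7 · 0.02048 = 0.0029257, 2/7 · 0.03456 = 0.0098743, 2/7 · 0.02304 = 0.0065829, 2/7 · 0.00512 = 0.0014629; these sum to 0.020846.
Hence P(r = 1 | data) = (0.0029257) / (0.020846) = 0.14035.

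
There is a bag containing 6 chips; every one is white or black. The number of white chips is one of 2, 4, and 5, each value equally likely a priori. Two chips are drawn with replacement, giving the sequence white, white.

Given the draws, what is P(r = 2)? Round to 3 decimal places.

0.089

The likelihood of the observed sequence under each hypothesis: P(data | r = 2) = (2/6)(2/6) = 1/9; P(data | r = 4) = (4/6)(4/6) = 4/9; P(data | r = 5) = (5/6)(5/6) = 25/36.
Multiplying each by its prior: 1/3 · 1/9 = 1/27, 1/3 · 4/9 = 4/27, 1/3 · 25/36 = 25/108; summing to 5/12.
So P(r = 2 | data) = (1/27) / (5/12) = 4/45.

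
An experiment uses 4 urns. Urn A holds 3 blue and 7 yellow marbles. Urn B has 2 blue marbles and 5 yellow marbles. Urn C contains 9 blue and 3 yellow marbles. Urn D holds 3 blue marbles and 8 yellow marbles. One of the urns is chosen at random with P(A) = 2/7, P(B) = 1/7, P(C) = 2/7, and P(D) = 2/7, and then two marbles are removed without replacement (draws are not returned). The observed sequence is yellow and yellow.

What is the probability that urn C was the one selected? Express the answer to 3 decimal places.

The likelihood of the observed sequence under each hypothesis: P(data | urn A) = (7/10)(6/9) = 0.46667; P(data | urn B) = (5/7)(4/6) = 0.47619; P(data | urn C) = (3/12)(2/11) = 0.045455; P(data | urn D) = (8/11)(7/10) = 0.50909.
The prior-weighted likelihoods are 2/7 · 0.46667 = 0.13333, 1/7 · 0.47619 = 0.068027, 2/7 · 0.045455 = 0.012987, 2/7 · 0.50909 = 0.14545; summing to 0.3598.
So P(urn C | data) = (0.012987) / (0.3598) = 0.036095.

0.036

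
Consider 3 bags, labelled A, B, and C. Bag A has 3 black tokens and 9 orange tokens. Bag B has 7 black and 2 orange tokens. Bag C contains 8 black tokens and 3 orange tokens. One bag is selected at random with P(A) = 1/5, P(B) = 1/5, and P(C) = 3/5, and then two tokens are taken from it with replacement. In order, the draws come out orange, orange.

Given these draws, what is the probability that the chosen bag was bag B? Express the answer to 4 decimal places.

For each hypothesis, P(data | H) works out to: P(data | bag A) = (9/12)(9/12) = 0.5625; P(data | bag B) = (2/9)(2/9) = 0.049383; P(data | bag C) = (3/11)(3/11) = 0.07438.
The prior-weighted likelihoods are 1/5 · 0.5625 = 0.1125, 1/5 · 0.049383 = 0.0098765, 3/5 · 0.07438 = 0.044628; these sum to 0.167.
Hence P(bag B | data) = (0.0098765) / (0.167) = 0.059139.

0.0591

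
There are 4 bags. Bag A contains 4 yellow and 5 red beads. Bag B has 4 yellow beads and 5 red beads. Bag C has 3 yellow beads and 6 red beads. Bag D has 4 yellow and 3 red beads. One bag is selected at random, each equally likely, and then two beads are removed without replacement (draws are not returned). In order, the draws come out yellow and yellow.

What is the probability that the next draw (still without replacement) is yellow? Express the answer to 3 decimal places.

The likelihood of the observed sequence under each hypothesis: P(data | bag A) = (4/9)(3/8) = 1/6; P(data | bag B) = (4/9)(3/8) = 1/6; P(data | bag C) = (3/9)(2/8) = 1/12; P(data | bag D) = (4/7)(3/6) = 2/7.
Weighting by the prior gives 1/4 · 1/6 = 1/24, 1/4 · 1/6 = 1/24, 1/4 · 1/12 = 1/48, 1/4 · 2/7 = 1/14; summing to 59/336.
Normalising, the posterior is P(bag A | data) = 14/59, P(bag B | data) = 14/59, P(bag C | data) = 7/59, P(bag D | data) = 24/59.
The predictive probability is P(yellow next | data) = (2/7)(14/59) + (2/7)(14/59) + (1/7)(7/59) + (2/5)(24/59) = 93/295.

0.315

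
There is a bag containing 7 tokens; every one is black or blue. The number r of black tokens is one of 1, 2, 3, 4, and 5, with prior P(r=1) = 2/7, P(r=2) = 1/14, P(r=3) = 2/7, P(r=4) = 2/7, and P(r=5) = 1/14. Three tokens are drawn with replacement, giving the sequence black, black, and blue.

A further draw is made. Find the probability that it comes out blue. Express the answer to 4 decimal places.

Compute the likelihood of the observed sequence for each case: P(data | r = 1) = (1/7)(1/7)(6/7) = 0.017493; P(data | r = 2) = (2/7)(2/7)(5/7) = 0.058309; P(data | r = 3) = (3/7)(3/7)(4/7) = 0.10496; P(data | r = 4) = (4/7)(4/7)(3/7) = 0.13994; P(data | r = 5) = (5/7)(5/7)(2/7) = 0.14577.
Multiplying each by its prior: 2/7 · 0.017493 = 0.0049979, 1/14 · 0.058309 = 0.0041649, 2/7 · 0.10496 = 0.029988, 2/7 · 0.13994 = 0.039983, 1/14 · 0.14577 = 0.010412; summing to 0.089546.
Normalising, the posterior is P(r = 1 | data) = 0.055814, P(r = 2 | data) = 0.046512, P(r = 3 | data) = 0.33488, P(r = 4 | data) = 0.44651, P(r = 5 | data) = 0.11628.
So P(blue next | data) = Σ P(blue next | H) P(H | data) = (6/7)(0.055814) + (5/7)(0.046512) + (4/7)(0.33488) + (3/7)(0.44651) + (2/7)(0.11628) = 0.49701.

0.4970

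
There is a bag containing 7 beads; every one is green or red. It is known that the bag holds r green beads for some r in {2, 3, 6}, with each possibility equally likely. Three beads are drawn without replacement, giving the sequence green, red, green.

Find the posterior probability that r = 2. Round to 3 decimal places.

Compute the likelihood of the observed sequence for each case: P(data | r = 2) = (2/7)(5/6)(1/5) = 1/21; P(data | r = 3) = (3/7)(4/6)(2/5) = 4/35; P(data | r = 6) = (6/7)(1/6)(5/5) = 1/7.
Weighting by the prior gives 1/3 · 1/21 = 1/63, 1/3 · 4/35 = 4/105, 1/3 · 1/7 = 1/21; with total 32/315.
Hence P(r = 2 | data) = (1/63) / (32/315) = 5/32.

0.156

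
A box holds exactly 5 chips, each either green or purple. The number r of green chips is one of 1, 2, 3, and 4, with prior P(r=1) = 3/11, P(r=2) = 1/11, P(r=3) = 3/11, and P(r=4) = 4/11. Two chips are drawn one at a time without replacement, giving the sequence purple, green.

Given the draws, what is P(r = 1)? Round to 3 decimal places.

0.231

Compute the likelihood of the observed sequence for each case: P(data | r = 1) = (4/5)(1/4) = 1/5; P(data | r = 2) = (3/5)(2/4) = 3/10; P(data | r = 3) = (2/5)(3/4) = 3/10; P(data | r = 4) = (1/5)(4/4) = 1/5.
Weighting by the prior gives 3/11 · 1/5 = 3/55, 1/11 · 3/10 = 3/110, 3/11 · 3/10 = 9/110, 4/11 · 1/5 = 4/55; these sum to 13/55.
Therefore the posterior P(r = 1 | data) = (3/55) / (13/55) = 3/13.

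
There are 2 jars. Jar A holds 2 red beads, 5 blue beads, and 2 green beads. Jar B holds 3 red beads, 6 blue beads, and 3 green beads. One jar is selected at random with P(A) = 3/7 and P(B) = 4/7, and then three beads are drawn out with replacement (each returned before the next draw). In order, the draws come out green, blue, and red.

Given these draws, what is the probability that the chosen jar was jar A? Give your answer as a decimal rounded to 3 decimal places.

0.397

For each hypothesis, P(data | H) works out to: P(data | jar A) = (2/9)(5/9)(2/9) = 0.027435; P(data | jar B) = (3/12)(6/12)(3/12) = 0.03125.
The prior-weighted likelihoods are 3/7 · 0.027435 = 0.011758, 4/7 · 0.03125 = 0.017857; with total 0.029615.
By Bayes' rule, P(jar A | data) = (0.011758) / (0.029615) = 0.39702.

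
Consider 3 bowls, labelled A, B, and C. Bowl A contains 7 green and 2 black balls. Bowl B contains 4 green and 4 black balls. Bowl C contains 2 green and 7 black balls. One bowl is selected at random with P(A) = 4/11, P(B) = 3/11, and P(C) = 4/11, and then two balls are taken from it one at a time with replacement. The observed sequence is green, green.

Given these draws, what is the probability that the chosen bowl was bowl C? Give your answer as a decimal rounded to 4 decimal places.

Under each hypothesis, the probability of the observed sequence is: P(data | bowl A) = (7/9)(7/9) = 0.60494; P(data | bowl B) = (4/8)(4/8) = 0.25; P(data | bowl C) = (2/9)(2/9) = 0.049383.
The prior-weighted likelihoods are 4/11 · 0.60494 = 0.21998, 3/11 · 0.25 = 0.068182, 4/11 · 0.049383 = 0.017957; these sum to 0.30612.
By Bayes' rule, P(bowl C | data) = (0.017957) / (0.30612) = 0.058662.

0.0587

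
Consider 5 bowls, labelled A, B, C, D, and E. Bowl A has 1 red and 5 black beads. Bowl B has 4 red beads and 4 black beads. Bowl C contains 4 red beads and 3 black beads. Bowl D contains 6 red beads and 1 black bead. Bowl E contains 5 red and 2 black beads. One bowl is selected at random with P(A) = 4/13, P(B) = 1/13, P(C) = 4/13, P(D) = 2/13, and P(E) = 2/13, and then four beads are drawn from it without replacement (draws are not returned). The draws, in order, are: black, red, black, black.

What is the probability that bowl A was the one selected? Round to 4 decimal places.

The likelihood of the observed sequence under each hypothesis: P(data | bowl A) = (5/6)(1/5)(4/4)(3/3) = 0.16667; P(data | bowl B) = (4/8)(4/7)(3/6)(2/5) = 0.057143; P(data | bowl C) = (3/7)(4/6)(2/5)(1/4) = 0.028571; P(data | bowl D) = (1/7)(6/6)(0/5) = 0; P(data | bowl E) = (2/7)(5/6)(1/5)(0/4) = 0.
Weighting by the prior gives 4/13 · 0.16667 = 0.051282, 1/13 · 0.057143 = 0.0043956, 4/13 · 0.028571 = 0.0087912, 2/13 · 0 = 0, 2/13 · 0 = 0; with total 0.064469.
Therefore the posterior P(bowl A | data) = (0.051282) / (0.064469) = 0.79545.

0.7955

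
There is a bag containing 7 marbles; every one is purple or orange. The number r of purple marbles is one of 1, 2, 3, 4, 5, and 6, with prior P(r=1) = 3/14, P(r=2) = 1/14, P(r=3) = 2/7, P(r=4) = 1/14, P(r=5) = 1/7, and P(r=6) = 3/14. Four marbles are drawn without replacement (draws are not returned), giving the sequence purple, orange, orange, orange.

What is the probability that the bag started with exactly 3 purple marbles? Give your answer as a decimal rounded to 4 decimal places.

The likelihood of the observed sequence under each hypothesis: P(data | r = 1) = (1/7)(6/6)(5/5)(4/4) = 1/7; P(data | r = 2) = (2/7)(5/6)(4/5)(3/4) = 1/7; P(data | r = 3) = (3/7)(4/6)(3/5)(2/4) = 3/35; P(data | r = 4) = (4/7)(3/6)(2/5)(1/4) = 1/35; P(data | r = 5) = (5/7)(2/6)(1/5)(0/4) = 0; P(data | r = 6) = (6/7)(1/6)(0/5) = 0.
The prior-weighted likelihoods are 3/14 · 1/7 = 3/98, 1/14 · 1/7 = 1/98, 2/7 · 3/35 = 6/245, 1/14 · 1/35 = 1/490, 1/7 · 0 = 0, 3/14 · 0 = 0; with total 33/490.
By Bayes' rule, P(r = 3 | data) = (6/245) / (33/490) = 4/11.

0.3636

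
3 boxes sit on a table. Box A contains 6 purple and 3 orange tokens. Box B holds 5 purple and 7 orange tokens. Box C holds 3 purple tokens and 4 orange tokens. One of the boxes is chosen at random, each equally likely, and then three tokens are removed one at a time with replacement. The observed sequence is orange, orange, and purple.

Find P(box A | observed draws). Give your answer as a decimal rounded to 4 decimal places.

0.2082

Compute the likelihood of the observed sequence for each case: P(data | box A) = (3/9)(3/9)(6/9) = 0.074074; P(data | box B) = (7/12)(7/12)(5/12) = 0.14178; P(data | box C) = (4/7)(4/7)(3/7) = 0.13994.
Multiplying each by its prior: 1/3 · 0.074074 = 0.024691, 1/3 · 0.14178 = 0.047261, 1/3 · 0.13994 = 0.046647; with total 0.1186.
Hence P(box A | data) = (0.024691) / (0.1186) = 0.20819.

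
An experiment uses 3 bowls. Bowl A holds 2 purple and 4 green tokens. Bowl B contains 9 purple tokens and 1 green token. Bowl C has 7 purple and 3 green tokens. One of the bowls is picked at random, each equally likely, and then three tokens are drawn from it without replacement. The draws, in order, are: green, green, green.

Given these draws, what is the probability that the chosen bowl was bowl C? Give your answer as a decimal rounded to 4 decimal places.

0.0400

The likelihood of the observed sequence under each hypothesis: P(data | bowl A) = (4/6)(3/5)(2/4) = 1/5; P(data | bowl B) = (1/10)(0/9) = 0; P(data | bowl C) = (3/10)(2/9)(1/8) = 1/120.
Multiplying each by its prior: 1/3 · 1/5 = 1/15, 1/3 · 0 = 0, 1/3 · 1/120 = 1/360; with total 5/72.
Hence P(bowl C | data) = (1/360) / (5/72) = 1/25.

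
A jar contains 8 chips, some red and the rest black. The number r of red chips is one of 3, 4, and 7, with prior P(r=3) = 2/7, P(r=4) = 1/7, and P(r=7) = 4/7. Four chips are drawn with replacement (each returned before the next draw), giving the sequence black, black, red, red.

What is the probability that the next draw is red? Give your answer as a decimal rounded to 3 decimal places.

0.519

Compute the likelihood of the observed sequence for each case: P(data | r = 3) = (5/8)(5/8)(3/8)(3/8) = 0.054932; P(data | r = 4) = (4/8)(4/8)(4/8)(4/8) = 0.0625; P(data | r = 7) = (1/8)(1/8)(7/8)(7/8) = 0.011963.
Weighting by the prior gives 2/7 · 0.054932 = 0.015695, 1/7 · 0.0625 = 0.0089286, 4/7 · 0.011963 = 0.0068359; with total 0.031459.
Dividing through by the total gives posterior P(r = 3 | data) = 0.49889, P(r = 4 | data) = 0.28381, P(r = 7 | data) = 0.21729.
The predictive probability is P(red next | data) = (3/8)(0.49889) + (1/2)(0.28381) + (7/8)(0.21729) = 0.51912.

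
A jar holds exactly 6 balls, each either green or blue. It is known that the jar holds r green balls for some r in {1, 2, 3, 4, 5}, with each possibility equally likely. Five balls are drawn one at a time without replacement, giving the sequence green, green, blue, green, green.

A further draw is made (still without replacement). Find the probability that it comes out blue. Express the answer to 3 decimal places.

The likelihood of the observed sequence under each hypothesis: P(data | r = 1) = (1/6)(0/5) = 0; P(data | r = 2) = (2/6)(1/5)(4/4)(0/3) = 0; P(data | r = 3) = (3/6)(2/5)(3/4)(1/3)(0/2) = 0; P(data | r = 4) = (4/6)(3/5)(2/4)(2/3)(1/2) = 1/15; P(data | r = 5) = (5/6)(4/5)(1/4)(3/3)(2/2) = 1/6.
The prior-weighted likelihoods are 1/5 · 0 = 0, 1/5 · 0 = 0, 1/5 · 0 = 0, 1/5 · 1/15 = 1/75, 1/5 · 1/6 = 1/30; with total 7/150.
Dividing through by the total gives posterior P(r = 1 | data) = 0, P(r = 2 | data) = 0, P(r = 3 | data) = 0, P(r = 4 | data) = 2/7, P(r = 5 | data) = 5/7.
The predictive probability is P(blue next | data) = (1)(2/7) + (0)(5/7) = 2/7.

0.286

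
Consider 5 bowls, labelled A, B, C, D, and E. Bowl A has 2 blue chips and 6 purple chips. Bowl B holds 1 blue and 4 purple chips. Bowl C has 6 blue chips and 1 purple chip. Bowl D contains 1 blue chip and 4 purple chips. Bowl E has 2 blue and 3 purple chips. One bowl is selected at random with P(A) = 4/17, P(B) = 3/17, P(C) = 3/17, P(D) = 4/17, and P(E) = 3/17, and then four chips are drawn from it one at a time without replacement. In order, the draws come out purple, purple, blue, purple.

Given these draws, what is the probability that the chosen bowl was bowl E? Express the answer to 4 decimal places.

Compute the likelihood of the observed sequence for each case: P(data | bowl A) = (6/8)(5/7)(2/6)(4/5) = 0.14286; P(data | bowl B) = (4/5)(3/4)(1/3)(2/2) = 0.2; P(data | bowl C) = (1/7)(0/6) = 0; P(data | bowl D) = (4/5)(3/4)(1/3)(2/2) = 0.2; P(data | bowl E) = (3/5)(2/4)(2/3)(1/2) = 0.1.
The prior-weighted likelihoods are 4/17 · 0.14286 = 0.033613, 3/17 · 0.2 = 0.035294, 3/17 · 0 = 0, 4/17 · 0.2 = 0.047059, 3/17 · 0.1 = 0.017647; these sum to 0.13361.
By Bayes' rule, P(bowl E | data) = (0.017647) / (0.13361) = 0.13208.

0.1321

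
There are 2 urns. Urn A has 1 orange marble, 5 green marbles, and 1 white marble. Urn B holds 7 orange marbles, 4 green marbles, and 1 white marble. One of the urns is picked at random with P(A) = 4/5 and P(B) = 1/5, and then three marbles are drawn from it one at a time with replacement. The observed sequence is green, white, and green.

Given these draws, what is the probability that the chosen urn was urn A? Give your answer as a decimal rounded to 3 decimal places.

Compute the likelihood of the observed sequence for each case: P(data | urn A) = (5/7)(1/7)(5/7) = 0.072886; P(data | urn B) = (4/12)(1/12)(4/12) = 0.0092593.
The prior-weighted likelihoods are 4/5 · 0.072886 = 0.058309, 1/5 · 0.0092593 = 0.0018519; these sum to 0.060161.
By Bayes' rule, P(urn A | data) = (0.058309) / (0.060161) = 0.96922.

0.969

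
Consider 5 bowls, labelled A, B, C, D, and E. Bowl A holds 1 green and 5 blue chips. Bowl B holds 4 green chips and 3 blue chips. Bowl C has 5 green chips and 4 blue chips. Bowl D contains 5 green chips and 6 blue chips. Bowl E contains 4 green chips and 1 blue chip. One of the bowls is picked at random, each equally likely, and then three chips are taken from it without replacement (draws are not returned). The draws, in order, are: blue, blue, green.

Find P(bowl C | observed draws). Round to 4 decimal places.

For each hypothesis, P(data | H) works out to: P(data | bowl A) = (5/6)(4/5)(1/4) = 1/6; P(data | bowl B) = (3/7)(2/6)(4/5) = 4/35; P(data | bowl C) = (4/9)(3/8)(5/7) = 5/42; P(data | bowl D) = (6/11)(5/10)(5/9) = 5/33; P(data | bowl E) = (1/5)(0/4) = 0.
Weighting by the prior gives 1/5 · 1/6 = 1/30, 1/5 · 4/35 = 4/175, 1/5 · 5/42 = 1/42, 1/5 · 5/33 = 1/33, 1/5 · 0 = 0; with total 91/825.
Hence P(bowl C | data) = (1/42) / (91/825) = 275/1274.

0.2159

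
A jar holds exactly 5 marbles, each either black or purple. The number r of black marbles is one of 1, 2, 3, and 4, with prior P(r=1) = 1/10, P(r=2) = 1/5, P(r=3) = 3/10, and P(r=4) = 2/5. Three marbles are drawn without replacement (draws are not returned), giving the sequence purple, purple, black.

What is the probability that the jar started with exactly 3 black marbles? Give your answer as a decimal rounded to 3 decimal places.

0.333

For each hypothesis, P(data | H) works out to: P(data | r = 1) = (4/5)(3/4)(1/3) = 1/5; P(data | r = 2) = (3/5)(2/4)(2/3) = 1/5; P(data | r = 3) = (2/5)(1/4)(3/3) = 1/10; P(data | r = 4) = (1/5)(0/4) = 0.
Multiplying each by its prior: 1/10 · 1/5 = 1/50, 1/5 · 1/5 = 1/25, 3/10 · 1/10 = 3/100, 2/5 · 0 = 0; these sum to 9/100.
Hence P(r = 3 | data) = (3/100) / (9/100) = 1/3.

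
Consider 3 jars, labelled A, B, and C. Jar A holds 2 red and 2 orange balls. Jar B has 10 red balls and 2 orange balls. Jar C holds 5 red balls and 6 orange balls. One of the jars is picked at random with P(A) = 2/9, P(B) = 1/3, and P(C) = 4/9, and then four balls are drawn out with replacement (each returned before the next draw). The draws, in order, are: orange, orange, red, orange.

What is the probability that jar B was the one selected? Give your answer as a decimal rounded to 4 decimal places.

For each hypothesis, P(data | H) works out to: P(data | jar A) = (2/4)(2/4)(2/4)(2/4) = 0.0625; P(data | jar B) = (2/12)(2/12)(10/12)(2/12) = 0.003858; P(data | jar C) = (6/11)(6/11)(5/11)(6/11) = 0.073765.
Multiplying each by its prior: 2/9 · 0.0625 = 0.013889, 1/3 · 0.003858 = 0.001286, 4/9 · 0.073765 = 0.032785; summing to 0.04796.
So P(jar B | data) = (0.001286) / (0.04796) = 0.026814.

0.0268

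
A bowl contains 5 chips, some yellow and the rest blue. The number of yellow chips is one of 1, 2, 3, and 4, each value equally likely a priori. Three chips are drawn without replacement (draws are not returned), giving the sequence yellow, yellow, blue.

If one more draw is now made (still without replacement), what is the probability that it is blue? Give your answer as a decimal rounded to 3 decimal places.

For each hypothesis, P(data | H) works out to: P(data | r = 1) = (1/5)(0/4) = 0; P(data | r = 2) = (2/5)(1/4)(3/3) = 1/10; P(data | r = 3) = (3/5)(2/4)(2/3) = 1/5; P(data | r = 4) = (4/5)(3/4)(1/3) = 1/5.
Multiplying each by its prior: 1/4 · 0 = 0, 1/4 · 1/10 = 1/40, 1/4 · 1/5 = 1/20, 1/4 · 1/5 = 1/20; with total 1/8.
Dividing through by the total gives posterior P(r = 1 | data) = 0, P(r = 2 | data) = 1/5, P(r = 3 | data) = 2/5, P(r = 4 | data) = 2/5.
The predictive probability is P(blue next | data) = (1)(1/5) + (1/2)(2/5) + (0)(2/5) = 2/5.

0.400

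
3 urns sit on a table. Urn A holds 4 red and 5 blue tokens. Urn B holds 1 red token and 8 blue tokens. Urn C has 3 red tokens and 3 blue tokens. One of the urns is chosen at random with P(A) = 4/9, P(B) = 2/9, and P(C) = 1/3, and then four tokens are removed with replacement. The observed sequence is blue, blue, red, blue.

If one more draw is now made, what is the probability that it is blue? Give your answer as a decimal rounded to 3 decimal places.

0.620

Under each hypothesis, the probability of the observed sequence is: P(data | urn A) = (5/9)(5/9)(4/9)(5/9) = 0.076208; P(data | urn B) = (8/9)(8/9)(1/9)(8/9) = 0.078037; P(data | urn C) = (3/6)(3/6)(3/6)(3/6) = 0.0625.
Weighting by the prior gives 4/9 · 0.076208 = 0.03387, 2/9 · 0.078037 = 0.017342, 1/3 · 0.0625 = 0.020833; with total 0.072045.
The posterior is then P(urn A | data) = 0.47013, P(urn B | data) = 0.2407, P(urn C | data) = 0.28917.
So P(blue next | data) = Σ P(blue next | H) P(H | data) = (5/9)(0.47013) + (8/9)(0.2407) + (1/2)(0.28917) = 0.61973.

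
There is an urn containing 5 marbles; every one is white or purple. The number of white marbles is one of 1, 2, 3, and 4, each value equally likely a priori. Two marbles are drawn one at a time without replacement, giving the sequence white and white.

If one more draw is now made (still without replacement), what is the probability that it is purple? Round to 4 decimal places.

The likelihood of the observed sequence under each hypothesis: P(data | r = 1) = (1/5)(0/4) = 0; P(data | r = 2) = (2/5)(1/4) = 1/10; P(data | r = 3) = (3/5)(2/4) = 3/10; P(data | r = 4) = (4/5)(3/4) = 3/5.
Weighting by the prior gives 1/4 · 0 = 0, 1/4 · 1/10 = 1/40, 1/4 · 3/10 = 3/40, 1/4 · 3/5 = 3/20; these sum to 1/4.
The posterior is then P(r = 1 | data) = 0, P(r = 2 | data) = 1/10, P(r = 3 | data) = 3/10, P(r = 4 | data) = 3/5.
So P(purple next | data) = Σ P(purple next | H) P(H | data) = (1)(1/10) + (2/3)(3/10) + (1/3)(3/5) = 1/2.

0.5000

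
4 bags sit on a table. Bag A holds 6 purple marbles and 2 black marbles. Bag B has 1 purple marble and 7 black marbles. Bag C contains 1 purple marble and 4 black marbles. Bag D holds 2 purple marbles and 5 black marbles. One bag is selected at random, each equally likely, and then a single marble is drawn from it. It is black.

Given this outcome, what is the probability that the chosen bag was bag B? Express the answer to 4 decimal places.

The likelihood of this draw under each hypothesis: P(data | bag A) = (2/8) = 0.25; P(data | bag B) = (7/8) = 0.875; P(data | bag C) = (4/5) = 0.8; P(data | bag D) = (5/7) = 0.71429.
The prior-weighted likelihoods are 1/4 · 0.25 = 0.0625, 1/4 · 0.875 = 0.21875, 1/4 · 0.8 = 0.2, 1/4 · 0.71429 = 0.17857; summing to 0.65982.
Hence P(bag B | data) = (0.21875) / (0.65982) = 0.33153.

0.3315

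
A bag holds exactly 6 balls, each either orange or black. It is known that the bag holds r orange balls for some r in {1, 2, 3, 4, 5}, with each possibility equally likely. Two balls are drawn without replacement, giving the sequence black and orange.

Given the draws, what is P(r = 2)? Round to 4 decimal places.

For each hypothesis, P(data | H) works out to: P(data | r = 1) = (5/6)(1/5) = 1/6; P(data | r = 2) = (4/6)(2/5) = 4/15; P(data | r = 3) = (3/6)(3/5) = 3/10; P(data | r = 4) = (2/6)(4/5) = 4/15; P(data | r = 5) = (1/6)(5/5) = 1/6.
Weighting by the prior gives 1/5 · 1/6 = 1/30, 1/5 · 4/15 = 4/75, 1/5 · 3/10 = 3/50, 1/5 · 4/15 = 4/75, 1/5 · 1/6 = 1/30; these sum to 7/30.
By Bayes' rule, P(r = 2 | data) = (4/75) / (7/30) = 8/35.

0.2286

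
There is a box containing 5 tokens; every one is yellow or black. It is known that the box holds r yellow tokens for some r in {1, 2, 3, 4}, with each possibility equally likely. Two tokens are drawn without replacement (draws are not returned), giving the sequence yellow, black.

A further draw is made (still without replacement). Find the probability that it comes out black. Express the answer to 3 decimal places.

The likelihood of the observed sequence under each hypothesis: P(data | r = 1) = (1/5)(4/4) = 1/5; P(data | r = 2) = (2/5)(3/4) = 3/10; P(data | r = 3) = (3/5)(2/4) = 3/10; P(data | r = 4) = (4/5)(1/4) = 1/5.
The prior-weighted likelihoods are 1/4 · 1/5 = 1/20, 1/4 · 3/10 = 3/40, 1/4 · 3/10 = 3/40, 1/4 · 1/5 = 1/20; with total 1/4.
Dividing through by the total gives posterior P(r = 1 | data) = 1/5, P(r = 2 | data) = 3/10, P(r = 3 | data) = 3/10, P(r = 4 | data) = 1/5.
Averaging over the posterior, P(black next | data) = (1)(1/5) + (2/3)(3/10) + (1/3)(3/10) + (0)(1/5) = 1/2.

0.500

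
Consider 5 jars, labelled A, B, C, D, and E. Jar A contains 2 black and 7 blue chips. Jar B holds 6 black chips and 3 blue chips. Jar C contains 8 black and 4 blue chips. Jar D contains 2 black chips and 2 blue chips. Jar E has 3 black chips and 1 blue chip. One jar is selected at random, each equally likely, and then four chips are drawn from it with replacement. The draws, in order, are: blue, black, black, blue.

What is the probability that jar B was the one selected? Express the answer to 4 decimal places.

The likelihood of the observed sequence under each hypothesis: P(data | jar A) = (7/9)(2/9)(2/9)(7/9) = 0.029873; P(data | jar B) = (3/9)(6/9)(6/9)(3/9) = 0.049383; P(data | jar C) = (4/12)(8/12)(8/12)(4/12) = 0.049383; P(data | jar D) = (2/4)(2/4)(2/4)(2/4) = 0.0625; P(data | jar E) = (1/4)(3/4)(3/4)(1/4) = 0.035156.
Weighting by the prior gives 1/5 · 0.029873 = 0.0059747, 1/5 · 0.049383 = 0.0098765, 1/5 · 0.049383 = 0.0098765, 1/5 · 0.0625 = 0.0125, 1/5 · 0.035156 = 0.0070313; with total 0.045259.
Hence P(jar B | data) = (0.0098765) / (0.045259) = 0.21822.

0.2182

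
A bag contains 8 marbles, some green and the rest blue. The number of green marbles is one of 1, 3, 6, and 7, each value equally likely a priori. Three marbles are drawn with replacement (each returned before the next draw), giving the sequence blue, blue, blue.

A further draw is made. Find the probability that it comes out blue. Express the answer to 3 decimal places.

0.797

Compute the likelihood of the observed sequence for each case: P(data | r = 1) = (7/8)(7/8)(7/8) = 0.66992; P(data | r = 3) = (5/8)(5/8)(5/8) = 0.24414; P(data | r = 6) = (2/8)(2/8)(2/8) = 0.015625; P(data | r = 7) = (1/8)(1/8)(1/8) = 0.0019531.
The prior-weighted likelihoods are 1/4 · 0.66992 = 0.16748, 1/4 · 0.24414 = 0.061035, 1/4 · 0.015625 = 0.0039062, 1/4 · 0.0019531 = 0.00048828; with total 0.23291.
The posterior is then P(r = 1 | data) = 0.71908, P(r = 3 | data) = 0.26205, P(r = 6 | data) = 0.016771, P(r = 7 | data) = 0.0020964.
Averaging over the posterior, P(blue next | data) = (7/8)(0.71908) + (5/8)(0.26205) + (1/4)(0.016771) + (1/8)(0.0020964) = 0.79743.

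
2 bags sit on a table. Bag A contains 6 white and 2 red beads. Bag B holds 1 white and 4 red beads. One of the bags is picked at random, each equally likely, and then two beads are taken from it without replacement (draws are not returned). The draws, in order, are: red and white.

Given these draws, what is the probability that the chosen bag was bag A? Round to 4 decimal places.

0.5172

For each hypothesis, P(data | H) works out to: P(data | bag A) = (2/8)(6/7) = 3/14; P(data | bag B) = (4/5)(1/4) = 1/5.
The prior-weighted likelihoods are 1/2 · 3/14 = 3/28, 1/2 · 1/5 = 1/10; with total 29/140.
By Bayes' rule, P(bag A | data) = (3/28) / (29/140) = 15/29.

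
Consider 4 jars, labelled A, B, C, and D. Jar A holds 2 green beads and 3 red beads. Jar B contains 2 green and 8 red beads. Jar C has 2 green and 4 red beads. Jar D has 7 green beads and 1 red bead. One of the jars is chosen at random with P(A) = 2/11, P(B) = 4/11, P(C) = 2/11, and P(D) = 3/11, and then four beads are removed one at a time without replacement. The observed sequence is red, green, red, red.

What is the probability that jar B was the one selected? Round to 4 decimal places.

For each hypothesis, P(data | H) works out to: P(data | jar A) = (3/5)(2/4)(2/3)(1/2) = 1/10; P(data | jar B) = (8/10)(2/9)(7/8)(6/7) = 2/15; P(data | jar C) = (4/6)(2/5)(3/4)(2/3) = 2/15; P(data | jar D) = (1/8)(7/7)(0/6) = 0.
Multiplying each by its prior: 2/11 · 1/10 = 1/55, 4/11 · 2/15 = 8/165, 2/11 · 2/15 = 4/165, 3/11 · 0 = 0; these sum to 1/11.
Hence P(jar B | data) = (8/165) / (1/11) = 8/15.

0.5333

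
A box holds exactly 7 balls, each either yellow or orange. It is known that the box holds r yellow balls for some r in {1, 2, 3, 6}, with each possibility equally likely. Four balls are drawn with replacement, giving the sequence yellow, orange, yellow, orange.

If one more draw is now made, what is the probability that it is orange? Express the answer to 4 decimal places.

0.6004

Under each hypothesis, the probability of the observed sequence is: P(data | r = 1) = (1/7)(6/7)(1/7)(6/7) = 0.014994; P(data | r = 2) = (2/7)(5/7)(2/7)(5/7) = 0.041649; P(data | r = 3) = (3/7)(4/7)(3/7)(4/7) = 0.059975; P(data | r = 6) = (6/7)(1/7)(6/7)(1/7) = 0.014994.
Multiplying each by its prior: 1/4 · 0.014994 = 0.0037484, 1/4 · 0.041649 = 0.010412, 1/4 · 0.059975 = 0.014994, 1/4 · 0.014994 = 0.0037484; with total 0.032903.
The posterior is then P(r = 1 | data) = 0.11392, P(r = 2 | data) = 0.31646, P(r = 3 | data) = 0.4557, P(r = 6 | data) = 0.11392.
The predictive probability is P(orange next | data) = (6/7)(0.11392) + (5/7)(0.31646) + (4/7)(0.4557) + (1/7)(0.11392) = 0.60036.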